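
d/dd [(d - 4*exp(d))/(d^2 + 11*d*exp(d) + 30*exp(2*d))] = ((1 - 4*exp(d))*(d^2 + 11*d*exp(d) + 30*exp(2*d)) - (d - 4*exp(d))*(11*d*exp(d) + 2*d + 60*exp(2*d) + 11*exp(d)))/(d^2 + 11*d*exp(d) + 30*exp(2*d))^2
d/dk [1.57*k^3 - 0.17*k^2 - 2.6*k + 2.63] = 4.71*k^2 - 0.34*k - 2.6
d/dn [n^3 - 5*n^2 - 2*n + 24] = 3*n^2 - 10*n - 2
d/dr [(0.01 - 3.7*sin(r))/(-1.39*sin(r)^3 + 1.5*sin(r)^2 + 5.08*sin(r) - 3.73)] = (-10.286*sin(r)^3 + 5.5917*sin(r)^2 - 0.0300000000000011*sin(r) + 13.7502)*cos(r)/(1.9321*sin(r)^6 - 4.17*sin(r)^5 - 11.8724*sin(r)^4 + 25.6094*sin(r)^3 + 14.6164*sin(r)^2 - 37.8968*sin(r) + 13.9129)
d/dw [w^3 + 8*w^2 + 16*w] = 3*w^2 + 16*w + 16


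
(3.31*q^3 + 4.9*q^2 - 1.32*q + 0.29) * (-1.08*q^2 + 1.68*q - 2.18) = -3.5748*q^5 + 0.268799999999999*q^4 + 2.4418*q^3 - 13.2128*q^2 + 3.3648*q - 0.6322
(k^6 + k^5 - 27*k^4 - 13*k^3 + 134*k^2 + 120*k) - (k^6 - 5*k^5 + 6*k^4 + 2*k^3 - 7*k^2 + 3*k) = 6*k^5 - 33*k^4 - 15*k^3 + 141*k^2 + 117*k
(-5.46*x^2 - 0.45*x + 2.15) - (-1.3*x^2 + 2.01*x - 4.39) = -4.16*x^2 - 2.46*x + 6.54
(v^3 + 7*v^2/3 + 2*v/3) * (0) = 0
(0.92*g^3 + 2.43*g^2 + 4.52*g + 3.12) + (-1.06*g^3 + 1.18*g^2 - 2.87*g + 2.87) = -0.14*g^3 + 3.61*g^2 + 1.65*g + 5.99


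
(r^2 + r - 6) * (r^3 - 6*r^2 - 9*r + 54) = r^5 - 5*r^4 - 21*r^3 + 81*r^2 + 108*r - 324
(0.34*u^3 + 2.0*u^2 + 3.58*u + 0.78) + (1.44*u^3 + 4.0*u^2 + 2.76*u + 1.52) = 1.78*u^3 + 6.0*u^2 + 6.34*u + 2.3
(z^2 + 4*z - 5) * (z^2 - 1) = z^4 + 4*z^3 - 6*z^2 - 4*z + 5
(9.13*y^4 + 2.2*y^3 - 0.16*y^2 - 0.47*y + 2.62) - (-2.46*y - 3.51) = 9.13*y^4 + 2.2*y^3 - 0.16*y^2 + 1.99*y + 6.13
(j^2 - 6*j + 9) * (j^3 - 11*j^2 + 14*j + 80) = j^5 - 17*j^4 + 89*j^3 - 103*j^2 - 354*j + 720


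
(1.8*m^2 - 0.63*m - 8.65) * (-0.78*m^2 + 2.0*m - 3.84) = -1.404*m^4 + 4.0914*m^3 - 1.425*m^2 - 14.8808*m + 33.216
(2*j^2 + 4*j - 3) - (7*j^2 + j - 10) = -5*j^2 + 3*j + 7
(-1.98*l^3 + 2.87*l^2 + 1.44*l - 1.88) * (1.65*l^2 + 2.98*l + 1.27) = -3.267*l^5 - 1.1649*l^4 + 8.414*l^3 + 4.8341*l^2 - 3.7736*l - 2.3876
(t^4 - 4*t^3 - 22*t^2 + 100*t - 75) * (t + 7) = t^5 + 3*t^4 - 50*t^3 - 54*t^2 + 625*t - 525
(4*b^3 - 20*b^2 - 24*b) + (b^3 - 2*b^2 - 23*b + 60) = 5*b^3 - 22*b^2 - 47*b + 60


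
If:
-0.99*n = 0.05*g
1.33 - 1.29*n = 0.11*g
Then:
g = 29.66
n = -1.50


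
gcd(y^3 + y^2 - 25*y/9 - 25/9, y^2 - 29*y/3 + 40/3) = y - 5/3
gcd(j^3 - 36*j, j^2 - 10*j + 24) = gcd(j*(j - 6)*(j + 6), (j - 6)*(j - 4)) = j - 6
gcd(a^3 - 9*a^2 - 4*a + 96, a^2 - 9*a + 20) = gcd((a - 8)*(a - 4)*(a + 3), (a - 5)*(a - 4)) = a - 4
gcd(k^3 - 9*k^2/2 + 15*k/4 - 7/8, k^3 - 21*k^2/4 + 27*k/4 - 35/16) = k^2 - 4*k + 7/4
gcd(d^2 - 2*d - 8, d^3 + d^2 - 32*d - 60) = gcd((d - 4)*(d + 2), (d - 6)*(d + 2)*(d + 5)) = d + 2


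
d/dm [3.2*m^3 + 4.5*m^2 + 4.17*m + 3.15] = 9.6*m^2 + 9.0*m + 4.17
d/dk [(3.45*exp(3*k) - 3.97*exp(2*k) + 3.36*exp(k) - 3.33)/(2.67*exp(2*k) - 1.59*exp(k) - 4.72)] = (9.2115*exp(4*k) - 10.971*exp(3*k) - 51.5109*exp(2*k) + 55.259*exp(k) - 21.1539)*exp(k)/(7.1289*exp(4*k) - 8.4906*exp(3*k) - 22.6767*exp(2*k) + 15.0096*exp(k) + 22.2784)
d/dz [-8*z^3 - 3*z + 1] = -24*z^2 - 3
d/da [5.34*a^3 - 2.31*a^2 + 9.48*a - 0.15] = 16.02*a^2 - 4.62*a + 9.48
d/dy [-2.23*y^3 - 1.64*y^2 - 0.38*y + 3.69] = -6.69*y^2 - 3.28*y - 0.38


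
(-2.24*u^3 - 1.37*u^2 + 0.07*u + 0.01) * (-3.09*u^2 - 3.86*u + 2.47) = 6.9216*u^5 + 12.8797*u^4 - 0.460900000000001*u^3 - 3.685*u^2 + 0.1343*u + 0.0247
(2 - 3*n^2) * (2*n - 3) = -6*n^3 + 9*n^2 + 4*n - 6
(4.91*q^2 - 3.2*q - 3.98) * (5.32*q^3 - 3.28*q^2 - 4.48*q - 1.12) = 26.1212*q^5 - 33.1288*q^4 - 32.6744*q^3 + 21.8912*q^2 + 21.4144*q + 4.4576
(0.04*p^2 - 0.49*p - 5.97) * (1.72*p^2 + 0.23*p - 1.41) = 0.0688*p^4 - 0.8336*p^3 - 10.4375*p^2 - 0.6822*p + 8.4177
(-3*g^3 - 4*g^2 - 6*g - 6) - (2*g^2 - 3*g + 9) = -3*g^3 - 6*g^2 - 3*g - 15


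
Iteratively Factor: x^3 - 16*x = (x)*(x^2 - 16) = x*(x + 4)*(x - 4)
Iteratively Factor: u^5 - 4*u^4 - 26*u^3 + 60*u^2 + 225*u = (u + 3)*(u^4 - 7*u^3 - 5*u^2 + 75*u) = (u - 5)*(u + 3)*(u^3 - 2*u^2 - 15*u) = (u - 5)^2*(u + 3)*(u^2 + 3*u) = u*(u - 5)^2*(u + 3)*(u + 3)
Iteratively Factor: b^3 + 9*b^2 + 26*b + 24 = (b + 3)*(b^2 + 6*b + 8) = (b + 3)*(b + 4)*(b + 2)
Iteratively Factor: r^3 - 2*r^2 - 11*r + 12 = (r - 1)*(r^2 - r - 12) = (r - 1)*(r + 3)*(r - 4)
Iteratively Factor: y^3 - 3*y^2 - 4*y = (y + 1)*(y^2 - 4*y) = (y - 4)*(y + 1)*(y)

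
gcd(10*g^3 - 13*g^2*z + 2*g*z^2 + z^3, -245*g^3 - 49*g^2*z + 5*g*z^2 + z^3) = 5*g + z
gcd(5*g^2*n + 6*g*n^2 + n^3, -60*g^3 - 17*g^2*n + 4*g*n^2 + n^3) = 5*g + n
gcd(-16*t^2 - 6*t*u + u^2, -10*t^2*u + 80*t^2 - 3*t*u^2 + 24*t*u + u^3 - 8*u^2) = 2*t + u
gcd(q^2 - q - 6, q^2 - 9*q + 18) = q - 3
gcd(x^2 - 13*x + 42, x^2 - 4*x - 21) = x - 7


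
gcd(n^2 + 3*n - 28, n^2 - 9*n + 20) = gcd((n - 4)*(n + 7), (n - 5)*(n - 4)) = n - 4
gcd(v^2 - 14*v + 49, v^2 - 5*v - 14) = v - 7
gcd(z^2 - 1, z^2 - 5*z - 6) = z + 1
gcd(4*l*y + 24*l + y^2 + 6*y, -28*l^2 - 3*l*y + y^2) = 4*l + y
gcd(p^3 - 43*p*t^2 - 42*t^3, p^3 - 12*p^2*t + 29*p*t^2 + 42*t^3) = p^2 - 6*p*t - 7*t^2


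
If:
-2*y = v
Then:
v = -2*y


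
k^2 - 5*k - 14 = (k - 7)*(k + 2)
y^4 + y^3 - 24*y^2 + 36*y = y*(y - 3)*(y - 2)*(y + 6)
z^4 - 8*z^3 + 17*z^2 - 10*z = z*(z - 5)*(z - 2)*(z - 1)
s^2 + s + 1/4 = (s + 1/2)^2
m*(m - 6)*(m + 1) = m^3 - 5*m^2 - 6*m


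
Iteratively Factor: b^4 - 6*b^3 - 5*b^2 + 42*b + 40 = (b + 1)*(b^3 - 7*b^2 + 2*b + 40) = (b + 1)*(b + 2)*(b^2 - 9*b + 20) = (b - 5)*(b + 1)*(b + 2)*(b - 4)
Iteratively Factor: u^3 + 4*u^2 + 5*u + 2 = (u + 2)*(u^2 + 2*u + 1) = (u + 1)*(u + 2)*(u + 1)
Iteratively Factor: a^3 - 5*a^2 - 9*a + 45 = (a - 5)*(a^2 - 9) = (a - 5)*(a + 3)*(a - 3)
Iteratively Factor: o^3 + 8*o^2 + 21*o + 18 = (o + 2)*(o^2 + 6*o + 9) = (o + 2)*(o + 3)*(o + 3)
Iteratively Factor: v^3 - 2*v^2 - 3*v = (v + 1)*(v^2 - 3*v) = v*(v + 1)*(v - 3)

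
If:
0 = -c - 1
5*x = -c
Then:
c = -1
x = 1/5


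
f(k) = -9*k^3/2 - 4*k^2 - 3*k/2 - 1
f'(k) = -27*k^2/2 - 8*k - 3/2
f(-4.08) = 244.16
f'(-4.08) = -193.59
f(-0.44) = -0.73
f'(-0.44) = -0.59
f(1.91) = -49.81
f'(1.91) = -66.03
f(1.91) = -49.81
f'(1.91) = -66.03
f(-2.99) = 88.01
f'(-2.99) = -98.27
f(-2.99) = 88.01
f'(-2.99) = -98.27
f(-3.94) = 218.05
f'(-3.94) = -179.55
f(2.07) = -61.16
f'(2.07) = -75.91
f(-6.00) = 836.00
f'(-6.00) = -439.50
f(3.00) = -163.00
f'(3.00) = -147.00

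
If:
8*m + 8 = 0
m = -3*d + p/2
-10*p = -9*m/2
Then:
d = 31/120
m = -1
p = -9/20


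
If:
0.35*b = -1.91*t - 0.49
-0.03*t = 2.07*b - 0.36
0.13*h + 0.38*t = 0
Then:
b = 0.18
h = 0.85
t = -0.29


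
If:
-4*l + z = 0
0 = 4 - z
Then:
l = 1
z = 4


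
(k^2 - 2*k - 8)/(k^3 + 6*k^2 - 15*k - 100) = (k + 2)/(k^2 + 10*k + 25)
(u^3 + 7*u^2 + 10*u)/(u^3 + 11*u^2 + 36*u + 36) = u*(u + 5)/(u^2 + 9*u + 18)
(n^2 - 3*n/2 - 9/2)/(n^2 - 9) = (n + 3/2)/(n + 3)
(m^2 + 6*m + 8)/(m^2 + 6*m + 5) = (m^2 + 6*m + 8)/(m^2 + 6*m + 5)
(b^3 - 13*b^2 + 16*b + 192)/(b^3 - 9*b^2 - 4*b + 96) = (b - 8)/(b - 4)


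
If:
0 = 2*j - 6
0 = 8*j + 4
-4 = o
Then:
No Solution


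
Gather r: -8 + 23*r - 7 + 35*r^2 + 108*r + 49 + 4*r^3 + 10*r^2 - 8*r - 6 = 4*r^3 + 45*r^2 + 123*r + 28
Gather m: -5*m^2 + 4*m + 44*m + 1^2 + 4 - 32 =-5*m^2 + 48*m - 27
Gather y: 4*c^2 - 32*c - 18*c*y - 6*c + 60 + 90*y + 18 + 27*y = 4*c^2 - 38*c + y*(117 - 18*c) + 78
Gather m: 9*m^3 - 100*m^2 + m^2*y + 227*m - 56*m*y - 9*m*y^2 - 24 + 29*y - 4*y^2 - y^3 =9*m^3 + m^2*(y - 100) + m*(-9*y^2 - 56*y + 227) - y^3 - 4*y^2 + 29*y - 24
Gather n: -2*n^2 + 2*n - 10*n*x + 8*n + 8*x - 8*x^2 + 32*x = -2*n^2 + n*(10 - 10*x) - 8*x^2 + 40*x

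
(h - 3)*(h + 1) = h^2 - 2*h - 3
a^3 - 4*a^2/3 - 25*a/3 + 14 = (a - 7/3)*(a - 2)*(a + 3)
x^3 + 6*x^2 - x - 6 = (x - 1)*(x + 1)*(x + 6)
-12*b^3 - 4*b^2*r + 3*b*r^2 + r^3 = (-2*b + r)*(2*b + r)*(3*b + r)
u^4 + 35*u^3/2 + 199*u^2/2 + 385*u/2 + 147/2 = (u + 1/2)*(u + 3)*(u + 7)^2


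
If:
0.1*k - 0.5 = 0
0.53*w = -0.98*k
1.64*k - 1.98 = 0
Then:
No Solution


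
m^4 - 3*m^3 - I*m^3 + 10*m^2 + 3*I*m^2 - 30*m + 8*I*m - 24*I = (m - 3)*(m - 4*I)*(m + I)*(m + 2*I)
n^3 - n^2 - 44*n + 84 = (n - 6)*(n - 2)*(n + 7)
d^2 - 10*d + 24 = (d - 6)*(d - 4)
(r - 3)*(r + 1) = r^2 - 2*r - 3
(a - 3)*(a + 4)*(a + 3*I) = a^3 + a^2 + 3*I*a^2 - 12*a + 3*I*a - 36*I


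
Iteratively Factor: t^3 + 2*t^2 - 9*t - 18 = (t - 3)*(t^2 + 5*t + 6) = (t - 3)*(t + 3)*(t + 2)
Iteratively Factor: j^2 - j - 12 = (j + 3)*(j - 4)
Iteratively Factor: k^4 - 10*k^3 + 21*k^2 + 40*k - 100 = (k - 5)*(k^3 - 5*k^2 - 4*k + 20) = (k - 5)*(k + 2)*(k^2 - 7*k + 10) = (k - 5)*(k - 2)*(k + 2)*(k - 5)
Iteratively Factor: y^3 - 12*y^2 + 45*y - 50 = (y - 5)*(y^2 - 7*y + 10) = (y - 5)^2*(y - 2)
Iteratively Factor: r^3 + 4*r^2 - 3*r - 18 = (r + 3)*(r^2 + r - 6) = (r + 3)^2*(r - 2)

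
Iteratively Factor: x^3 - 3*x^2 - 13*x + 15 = (x - 5)*(x^2 + 2*x - 3) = (x - 5)*(x - 1)*(x + 3)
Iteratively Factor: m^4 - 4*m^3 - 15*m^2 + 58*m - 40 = (m - 5)*(m^3 + m^2 - 10*m + 8) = (m - 5)*(m + 4)*(m^2 - 3*m + 2) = (m - 5)*(m - 2)*(m + 4)*(m - 1)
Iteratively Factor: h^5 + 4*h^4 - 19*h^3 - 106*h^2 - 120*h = (h + 2)*(h^4 + 2*h^3 - 23*h^2 - 60*h) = (h - 5)*(h + 2)*(h^3 + 7*h^2 + 12*h) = (h - 5)*(h + 2)*(h + 3)*(h^2 + 4*h) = (h - 5)*(h + 2)*(h + 3)*(h + 4)*(h)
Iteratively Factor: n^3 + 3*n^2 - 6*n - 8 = (n + 1)*(n^2 + 2*n - 8) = (n + 1)*(n + 4)*(n - 2)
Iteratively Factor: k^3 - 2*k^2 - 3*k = (k)*(k^2 - 2*k - 3) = k*(k - 3)*(k + 1)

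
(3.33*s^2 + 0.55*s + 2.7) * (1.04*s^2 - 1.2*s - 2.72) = 3.4632*s^4 - 3.424*s^3 - 6.9096*s^2 - 4.736*s - 7.344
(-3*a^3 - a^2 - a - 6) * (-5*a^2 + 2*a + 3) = 15*a^5 - a^4 - 6*a^3 + 25*a^2 - 15*a - 18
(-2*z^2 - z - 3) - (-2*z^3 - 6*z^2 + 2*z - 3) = 2*z^3 + 4*z^2 - 3*z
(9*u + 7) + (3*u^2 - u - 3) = 3*u^2 + 8*u + 4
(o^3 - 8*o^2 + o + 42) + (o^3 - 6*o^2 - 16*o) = 2*o^3 - 14*o^2 - 15*o + 42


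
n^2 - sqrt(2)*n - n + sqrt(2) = (n - 1)*(n - sqrt(2))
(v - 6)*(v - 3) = v^2 - 9*v + 18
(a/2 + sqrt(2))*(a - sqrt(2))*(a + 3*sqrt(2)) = a^3/2 + 2*sqrt(2)*a^2 + a - 6*sqrt(2)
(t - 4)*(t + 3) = t^2 - t - 12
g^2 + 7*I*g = g*(g + 7*I)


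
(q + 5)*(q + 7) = q^2 + 12*q + 35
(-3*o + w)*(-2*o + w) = 6*o^2 - 5*o*w + w^2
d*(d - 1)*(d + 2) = d^3 + d^2 - 2*d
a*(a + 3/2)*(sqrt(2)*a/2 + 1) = sqrt(2)*a^3/2 + a^2 + 3*sqrt(2)*a^2/4 + 3*a/2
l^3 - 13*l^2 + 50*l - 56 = (l - 7)*(l - 4)*(l - 2)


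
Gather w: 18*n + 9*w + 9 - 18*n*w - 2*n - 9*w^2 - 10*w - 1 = 16*n - 9*w^2 + w*(-18*n - 1) + 8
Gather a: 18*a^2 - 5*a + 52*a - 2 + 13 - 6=18*a^2 + 47*a + 5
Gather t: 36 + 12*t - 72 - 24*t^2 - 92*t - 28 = -24*t^2 - 80*t - 64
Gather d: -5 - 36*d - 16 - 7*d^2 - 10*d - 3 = -7*d^2 - 46*d - 24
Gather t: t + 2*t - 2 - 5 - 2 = 3*t - 9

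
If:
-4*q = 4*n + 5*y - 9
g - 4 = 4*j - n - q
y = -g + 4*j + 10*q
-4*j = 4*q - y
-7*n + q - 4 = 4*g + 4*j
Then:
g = 696/101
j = -27/404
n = -435/101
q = 116/101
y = 437/101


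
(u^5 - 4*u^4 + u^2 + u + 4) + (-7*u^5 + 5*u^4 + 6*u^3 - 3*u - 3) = -6*u^5 + u^4 + 6*u^3 + u^2 - 2*u + 1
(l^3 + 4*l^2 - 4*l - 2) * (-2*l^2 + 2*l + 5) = -2*l^5 - 6*l^4 + 21*l^3 + 16*l^2 - 24*l - 10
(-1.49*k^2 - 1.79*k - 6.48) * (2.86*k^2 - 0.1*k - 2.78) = -4.2614*k^4 - 4.9704*k^3 - 14.2116*k^2 + 5.6242*k + 18.0144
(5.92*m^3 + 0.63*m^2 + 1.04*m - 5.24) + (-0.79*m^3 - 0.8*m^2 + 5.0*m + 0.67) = 5.13*m^3 - 0.17*m^2 + 6.04*m - 4.57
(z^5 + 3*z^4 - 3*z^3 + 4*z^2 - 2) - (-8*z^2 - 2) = z^5 + 3*z^4 - 3*z^3 + 12*z^2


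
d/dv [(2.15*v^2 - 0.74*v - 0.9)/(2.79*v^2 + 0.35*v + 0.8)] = (2.8171*v^2 + 8.462*v - 0.277)/(7.7841*v^4 + 1.953*v^3 + 4.5865*v^2 + 0.56*v + 0.64)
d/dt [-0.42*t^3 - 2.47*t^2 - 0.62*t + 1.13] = -1.26*t^2 - 4.94*t - 0.62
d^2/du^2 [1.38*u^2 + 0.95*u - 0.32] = 2.76000000000000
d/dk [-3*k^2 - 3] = -6*k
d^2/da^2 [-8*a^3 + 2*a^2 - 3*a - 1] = 4 - 48*a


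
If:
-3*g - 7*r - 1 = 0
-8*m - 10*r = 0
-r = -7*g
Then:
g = -1/52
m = 35/208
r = -7/52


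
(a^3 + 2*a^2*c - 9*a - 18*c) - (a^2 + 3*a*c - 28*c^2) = a^3 + 2*a^2*c - a^2 - 3*a*c - 9*a + 28*c^2 - 18*c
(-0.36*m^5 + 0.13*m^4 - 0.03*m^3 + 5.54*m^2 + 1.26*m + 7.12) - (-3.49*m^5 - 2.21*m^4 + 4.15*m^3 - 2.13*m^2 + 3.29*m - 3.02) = 3.13*m^5 + 2.34*m^4 - 4.18*m^3 + 7.67*m^2 - 2.03*m + 10.14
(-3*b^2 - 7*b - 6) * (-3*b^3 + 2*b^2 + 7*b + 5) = 9*b^5 + 15*b^4 - 17*b^3 - 76*b^2 - 77*b - 30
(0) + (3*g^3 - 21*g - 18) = 3*g^3 - 21*g - 18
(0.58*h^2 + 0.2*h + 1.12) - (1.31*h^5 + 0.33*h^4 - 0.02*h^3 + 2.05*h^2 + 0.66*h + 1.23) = -1.31*h^5 - 0.33*h^4 + 0.02*h^3 - 1.47*h^2 - 0.46*h - 0.11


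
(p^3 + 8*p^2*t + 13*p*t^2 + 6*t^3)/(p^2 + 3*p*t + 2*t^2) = (p^2 + 7*p*t + 6*t^2)/(p + 2*t)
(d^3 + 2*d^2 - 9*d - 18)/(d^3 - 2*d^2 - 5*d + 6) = (d + 3)/(d - 1)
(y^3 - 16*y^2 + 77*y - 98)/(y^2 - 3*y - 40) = (-y^3 + 16*y^2 - 77*y + 98)/(-y^2 + 3*y + 40)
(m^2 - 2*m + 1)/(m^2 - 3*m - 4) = (-m^2 + 2*m - 1)/(-m^2 + 3*m + 4)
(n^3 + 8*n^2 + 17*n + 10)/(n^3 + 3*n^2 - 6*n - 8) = (n^2 + 7*n + 10)/(n^2 + 2*n - 8)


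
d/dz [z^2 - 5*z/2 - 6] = 2*z - 5/2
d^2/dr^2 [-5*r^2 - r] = -10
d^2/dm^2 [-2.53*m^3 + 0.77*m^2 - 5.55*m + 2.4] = 1.54 - 15.18*m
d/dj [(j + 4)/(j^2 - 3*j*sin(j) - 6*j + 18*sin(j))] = (3*j^2*cos(j) - j^2 - 6*j*cos(j) - 8*j + 30*sin(j) - 72*cos(j) + 24)/((j - 6)^2*(j - 3*sin(j))^2)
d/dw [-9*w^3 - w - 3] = -27*w^2 - 1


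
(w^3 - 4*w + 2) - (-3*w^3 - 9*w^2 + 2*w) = 4*w^3 + 9*w^2 - 6*w + 2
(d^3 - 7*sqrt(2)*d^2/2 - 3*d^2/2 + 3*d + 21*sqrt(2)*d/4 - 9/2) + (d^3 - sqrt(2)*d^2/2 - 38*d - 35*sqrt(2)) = 2*d^3 - 4*sqrt(2)*d^2 - 3*d^2/2 - 35*d + 21*sqrt(2)*d/4 - 35*sqrt(2) - 9/2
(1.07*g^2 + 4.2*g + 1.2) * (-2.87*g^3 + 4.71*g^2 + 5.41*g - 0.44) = -3.0709*g^5 - 7.0143*g^4 + 22.1267*g^3 + 27.9032*g^2 + 4.644*g - 0.528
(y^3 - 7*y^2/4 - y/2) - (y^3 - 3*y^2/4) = -y^2 - y/2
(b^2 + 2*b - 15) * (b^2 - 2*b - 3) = b^4 - 22*b^2 + 24*b + 45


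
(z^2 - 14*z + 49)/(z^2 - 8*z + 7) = (z - 7)/(z - 1)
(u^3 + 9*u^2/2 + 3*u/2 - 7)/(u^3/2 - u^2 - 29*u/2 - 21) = (2*u^2 + 5*u - 7)/(u^2 - 4*u - 21)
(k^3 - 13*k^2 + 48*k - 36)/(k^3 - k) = (k^2 - 12*k + 36)/(k*(k + 1))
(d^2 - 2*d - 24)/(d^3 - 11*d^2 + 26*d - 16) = (d^2 - 2*d - 24)/(d^3 - 11*d^2 + 26*d - 16)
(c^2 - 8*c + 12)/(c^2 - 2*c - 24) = (c - 2)/(c + 4)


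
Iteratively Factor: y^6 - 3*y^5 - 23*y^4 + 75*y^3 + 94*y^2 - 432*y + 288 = (y - 1)*(y^5 - 2*y^4 - 25*y^3 + 50*y^2 + 144*y - 288) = (y - 3)*(y - 1)*(y^4 + y^3 - 22*y^2 - 16*y + 96) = (y - 3)*(y - 2)*(y - 1)*(y^3 + 3*y^2 - 16*y - 48) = (y - 3)*(y - 2)*(y - 1)*(y + 3)*(y^2 - 16) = (y - 4)*(y - 3)*(y - 2)*(y - 1)*(y + 3)*(y + 4)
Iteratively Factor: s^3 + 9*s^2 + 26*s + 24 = (s + 3)*(s^2 + 6*s + 8) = (s + 3)*(s + 4)*(s + 2)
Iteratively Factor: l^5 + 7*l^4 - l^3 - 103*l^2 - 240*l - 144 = (l + 4)*(l^4 + 3*l^3 - 13*l^2 - 51*l - 36) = (l - 4)*(l + 4)*(l^3 + 7*l^2 + 15*l + 9) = (l - 4)*(l + 3)*(l + 4)*(l^2 + 4*l + 3) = (l - 4)*(l + 1)*(l + 3)*(l + 4)*(l + 3)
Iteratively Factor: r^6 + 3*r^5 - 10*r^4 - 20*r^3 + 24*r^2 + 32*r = (r - 2)*(r^5 + 5*r^4 - 20*r^2 - 16*r) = r*(r - 2)*(r^4 + 5*r^3 - 20*r - 16) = r*(r - 2)^2*(r^3 + 7*r^2 + 14*r + 8) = r*(r - 2)^2*(r + 2)*(r^2 + 5*r + 4) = r*(r - 2)^2*(r + 1)*(r + 2)*(r + 4)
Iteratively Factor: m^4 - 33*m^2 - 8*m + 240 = (m - 5)*(m^3 + 5*m^2 - 8*m - 48) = (m - 5)*(m - 3)*(m^2 + 8*m + 16) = (m - 5)*(m - 3)*(m + 4)*(m + 4)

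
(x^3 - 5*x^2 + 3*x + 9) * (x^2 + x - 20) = x^5 - 4*x^4 - 22*x^3 + 112*x^2 - 51*x - 180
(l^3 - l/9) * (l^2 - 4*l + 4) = l^5 - 4*l^4 + 35*l^3/9 + 4*l^2/9 - 4*l/9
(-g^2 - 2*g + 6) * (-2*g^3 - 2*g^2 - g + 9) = 2*g^5 + 6*g^4 - 7*g^3 - 19*g^2 - 24*g + 54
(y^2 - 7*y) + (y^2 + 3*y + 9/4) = 2*y^2 - 4*y + 9/4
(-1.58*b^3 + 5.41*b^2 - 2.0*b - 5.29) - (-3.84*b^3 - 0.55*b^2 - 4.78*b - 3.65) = 2.26*b^3 + 5.96*b^2 + 2.78*b - 1.64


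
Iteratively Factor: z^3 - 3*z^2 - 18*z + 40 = (z - 2)*(z^2 - z - 20) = (z - 2)*(z + 4)*(z - 5)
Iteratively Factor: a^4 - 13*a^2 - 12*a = (a - 4)*(a^3 + 4*a^2 + 3*a) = a*(a - 4)*(a^2 + 4*a + 3) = a*(a - 4)*(a + 3)*(a + 1)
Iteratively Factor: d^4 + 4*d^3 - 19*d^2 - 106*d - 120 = (d + 3)*(d^3 + d^2 - 22*d - 40) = (d + 2)*(d + 3)*(d^2 - d - 20) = (d - 5)*(d + 2)*(d + 3)*(d + 4)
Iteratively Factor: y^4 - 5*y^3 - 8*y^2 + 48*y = (y + 3)*(y^3 - 8*y^2 + 16*y) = (y - 4)*(y + 3)*(y^2 - 4*y) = (y - 4)^2*(y + 3)*(y)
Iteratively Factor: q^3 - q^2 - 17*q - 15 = (q + 1)*(q^2 - 2*q - 15) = (q + 1)*(q + 3)*(q - 5)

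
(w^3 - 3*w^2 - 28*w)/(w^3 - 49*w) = (w + 4)/(w + 7)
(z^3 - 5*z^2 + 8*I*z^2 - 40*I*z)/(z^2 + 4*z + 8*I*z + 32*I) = z*(z - 5)/(z + 4)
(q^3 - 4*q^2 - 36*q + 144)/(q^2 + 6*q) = q - 10 + 24/q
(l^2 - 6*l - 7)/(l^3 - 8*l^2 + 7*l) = (l + 1)/(l*(l - 1))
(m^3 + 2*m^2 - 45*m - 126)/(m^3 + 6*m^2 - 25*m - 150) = (m^2 - 4*m - 21)/(m^2 - 25)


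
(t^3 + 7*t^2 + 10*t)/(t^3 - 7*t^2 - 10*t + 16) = t*(t + 5)/(t^2 - 9*t + 8)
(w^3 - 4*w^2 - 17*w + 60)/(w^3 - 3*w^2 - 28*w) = (w^2 - 8*w + 15)/(w*(w - 7))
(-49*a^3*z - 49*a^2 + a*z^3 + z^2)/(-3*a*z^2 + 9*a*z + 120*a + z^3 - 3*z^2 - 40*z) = (49*a^3*z + 49*a^2 - a*z^3 - z^2)/(3*a*z^2 - 9*a*z - 120*a - z^3 + 3*z^2 + 40*z)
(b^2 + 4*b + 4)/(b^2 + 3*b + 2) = (b + 2)/(b + 1)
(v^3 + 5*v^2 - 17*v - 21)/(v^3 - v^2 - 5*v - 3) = (v + 7)/(v + 1)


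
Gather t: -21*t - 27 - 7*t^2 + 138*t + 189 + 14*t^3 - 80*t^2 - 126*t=14*t^3 - 87*t^2 - 9*t + 162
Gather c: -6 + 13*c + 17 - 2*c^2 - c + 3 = -2*c^2 + 12*c + 14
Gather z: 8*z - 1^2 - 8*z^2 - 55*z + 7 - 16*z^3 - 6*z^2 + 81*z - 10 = -16*z^3 - 14*z^2 + 34*z - 4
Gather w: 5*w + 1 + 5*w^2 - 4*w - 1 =5*w^2 + w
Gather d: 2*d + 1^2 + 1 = 2*d + 2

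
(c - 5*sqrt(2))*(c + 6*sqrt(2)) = c^2 + sqrt(2)*c - 60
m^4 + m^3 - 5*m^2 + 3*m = m*(m - 1)^2*(m + 3)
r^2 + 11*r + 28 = (r + 4)*(r + 7)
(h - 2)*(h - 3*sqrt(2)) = h^2 - 3*sqrt(2)*h - 2*h + 6*sqrt(2)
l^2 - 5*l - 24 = (l - 8)*(l + 3)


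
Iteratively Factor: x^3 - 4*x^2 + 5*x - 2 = (x - 1)*(x^2 - 3*x + 2) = (x - 2)*(x - 1)*(x - 1)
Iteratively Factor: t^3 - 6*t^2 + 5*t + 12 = (t - 4)*(t^2 - 2*t - 3) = (t - 4)*(t - 3)*(t + 1)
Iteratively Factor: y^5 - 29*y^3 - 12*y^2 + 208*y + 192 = (y + 3)*(y^4 - 3*y^3 - 20*y^2 + 48*y + 64) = (y - 4)*(y + 3)*(y^3 + y^2 - 16*y - 16) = (y - 4)*(y + 1)*(y + 3)*(y^2 - 16) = (y - 4)*(y + 1)*(y + 3)*(y + 4)*(y - 4)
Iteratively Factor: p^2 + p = (p)*(p + 1)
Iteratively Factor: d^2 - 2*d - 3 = (d + 1)*(d - 3)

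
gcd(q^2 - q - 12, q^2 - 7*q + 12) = q - 4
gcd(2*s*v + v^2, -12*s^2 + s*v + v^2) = 1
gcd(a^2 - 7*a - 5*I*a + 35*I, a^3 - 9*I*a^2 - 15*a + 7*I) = 1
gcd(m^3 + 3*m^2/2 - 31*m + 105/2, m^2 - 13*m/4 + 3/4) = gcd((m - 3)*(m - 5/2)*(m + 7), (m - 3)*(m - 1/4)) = m - 3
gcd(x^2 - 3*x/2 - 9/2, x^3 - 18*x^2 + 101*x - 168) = x - 3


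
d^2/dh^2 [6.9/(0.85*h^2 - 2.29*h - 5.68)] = (9.9705*h^2 - 26.8617*h - 6.9*(1.7*h - 2.29)*(3.4*h - 4.58) - 66.6264)/(-0.85*h^2 + 2.29*h + 5.68)^3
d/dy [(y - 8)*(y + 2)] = 2*y - 6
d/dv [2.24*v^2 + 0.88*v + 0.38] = 4.48*v + 0.88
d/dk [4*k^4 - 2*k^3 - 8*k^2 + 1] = 2*k*(8*k^2 - 3*k - 8)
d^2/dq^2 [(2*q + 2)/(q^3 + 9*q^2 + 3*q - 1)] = 12*(3*(q + 1)*(q^2 + 6*q + 1)^2 - (q^2 + 6*q + (q + 1)*(q + 3) + 1)*(q^3 + 9*q^2 + 3*q - 1))/(q^3 + 9*q^2 + 3*q - 1)^3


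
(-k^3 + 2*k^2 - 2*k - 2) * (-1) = k^3 - 2*k^2 + 2*k + 2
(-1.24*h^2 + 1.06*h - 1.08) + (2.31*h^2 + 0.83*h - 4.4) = 1.07*h^2 + 1.89*h - 5.48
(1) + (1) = 2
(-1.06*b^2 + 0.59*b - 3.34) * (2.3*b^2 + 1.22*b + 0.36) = -2.438*b^4 + 0.0637999999999996*b^3 - 7.3438*b^2 - 3.8624*b - 1.2024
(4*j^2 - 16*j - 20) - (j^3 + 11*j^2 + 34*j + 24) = -j^3 - 7*j^2 - 50*j - 44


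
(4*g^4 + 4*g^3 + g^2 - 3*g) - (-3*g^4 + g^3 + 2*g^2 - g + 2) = 7*g^4 + 3*g^3 - g^2 - 2*g - 2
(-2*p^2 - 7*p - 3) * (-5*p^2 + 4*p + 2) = 10*p^4 + 27*p^3 - 17*p^2 - 26*p - 6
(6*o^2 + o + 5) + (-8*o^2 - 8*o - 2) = -2*o^2 - 7*o + 3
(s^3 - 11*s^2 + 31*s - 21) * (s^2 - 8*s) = s^5 - 19*s^4 + 119*s^3 - 269*s^2 + 168*s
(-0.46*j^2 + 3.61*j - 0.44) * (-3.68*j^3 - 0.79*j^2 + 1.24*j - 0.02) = 1.6928*j^5 - 12.9214*j^4 - 1.8031*j^3 + 4.8332*j^2 - 0.6178*j + 0.0088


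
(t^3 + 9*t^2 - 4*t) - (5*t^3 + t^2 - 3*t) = -4*t^3 + 8*t^2 - t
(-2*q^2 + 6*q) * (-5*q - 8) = 10*q^3 - 14*q^2 - 48*q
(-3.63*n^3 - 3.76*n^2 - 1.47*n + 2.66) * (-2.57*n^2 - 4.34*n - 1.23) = 9.3291*n^5 + 25.4174*n^4 + 24.5612*n^3 + 4.1684*n^2 - 9.7363*n - 3.2718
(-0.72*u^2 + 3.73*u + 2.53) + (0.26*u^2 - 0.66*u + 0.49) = -0.46*u^2 + 3.07*u + 3.02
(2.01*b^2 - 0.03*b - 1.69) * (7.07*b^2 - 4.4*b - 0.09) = 14.2107*b^4 - 9.0561*b^3 - 11.9972*b^2 + 7.4387*b + 0.1521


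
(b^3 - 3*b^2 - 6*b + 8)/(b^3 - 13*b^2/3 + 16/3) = 3*(b^2 + b - 2)/(3*b^2 - b - 4)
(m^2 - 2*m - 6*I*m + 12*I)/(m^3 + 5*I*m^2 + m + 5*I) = (m^2 - 2*m - 6*I*m + 12*I)/(m^3 + 5*I*m^2 + m + 5*I)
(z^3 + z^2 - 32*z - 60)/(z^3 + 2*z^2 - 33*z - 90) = (z + 2)/(z + 3)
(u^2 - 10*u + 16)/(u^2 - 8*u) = (u - 2)/u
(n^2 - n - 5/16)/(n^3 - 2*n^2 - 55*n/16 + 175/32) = 2*(4*n + 1)/(8*n^2 - 6*n - 35)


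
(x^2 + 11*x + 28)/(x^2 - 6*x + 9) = (x^2 + 11*x + 28)/(x^2 - 6*x + 9)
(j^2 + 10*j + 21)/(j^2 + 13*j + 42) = (j + 3)/(j + 6)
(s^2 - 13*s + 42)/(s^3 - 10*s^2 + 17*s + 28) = (s - 6)/(s^2 - 3*s - 4)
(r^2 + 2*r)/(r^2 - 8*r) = (r + 2)/(r - 8)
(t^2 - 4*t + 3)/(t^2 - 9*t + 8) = (t - 3)/(t - 8)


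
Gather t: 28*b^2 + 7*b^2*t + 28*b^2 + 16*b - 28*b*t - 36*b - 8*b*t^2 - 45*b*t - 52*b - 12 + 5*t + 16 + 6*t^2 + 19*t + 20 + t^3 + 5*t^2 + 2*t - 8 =56*b^2 - 72*b + t^3 + t^2*(11 - 8*b) + t*(7*b^2 - 73*b + 26) + 16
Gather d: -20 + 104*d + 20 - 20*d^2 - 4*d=-20*d^2 + 100*d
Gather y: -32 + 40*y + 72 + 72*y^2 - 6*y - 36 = 72*y^2 + 34*y + 4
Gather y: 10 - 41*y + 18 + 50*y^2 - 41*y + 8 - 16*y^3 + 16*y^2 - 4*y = -16*y^3 + 66*y^2 - 86*y + 36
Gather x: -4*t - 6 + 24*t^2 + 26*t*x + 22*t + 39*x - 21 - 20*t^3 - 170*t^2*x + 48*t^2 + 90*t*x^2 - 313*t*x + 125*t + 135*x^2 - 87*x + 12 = -20*t^3 + 72*t^2 + 143*t + x^2*(90*t + 135) + x*(-170*t^2 - 287*t - 48) - 15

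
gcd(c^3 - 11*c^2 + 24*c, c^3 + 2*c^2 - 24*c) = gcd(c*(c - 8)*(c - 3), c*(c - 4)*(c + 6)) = c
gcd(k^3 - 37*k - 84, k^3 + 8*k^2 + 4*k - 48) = k + 4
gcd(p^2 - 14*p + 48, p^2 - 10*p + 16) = p - 8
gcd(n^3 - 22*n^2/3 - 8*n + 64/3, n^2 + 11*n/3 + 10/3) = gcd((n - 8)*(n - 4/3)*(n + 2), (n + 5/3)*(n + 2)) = n + 2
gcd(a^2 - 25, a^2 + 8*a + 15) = a + 5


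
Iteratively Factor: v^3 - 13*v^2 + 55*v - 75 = (v - 5)*(v^2 - 8*v + 15) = (v - 5)^2*(v - 3)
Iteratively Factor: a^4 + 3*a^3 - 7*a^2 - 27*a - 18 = (a + 1)*(a^3 + 2*a^2 - 9*a - 18) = (a - 3)*(a + 1)*(a^2 + 5*a + 6) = (a - 3)*(a + 1)*(a + 2)*(a + 3)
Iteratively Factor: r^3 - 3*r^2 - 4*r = (r + 1)*(r^2 - 4*r) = r*(r + 1)*(r - 4)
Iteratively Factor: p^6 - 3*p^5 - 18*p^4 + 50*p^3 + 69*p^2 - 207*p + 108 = (p + 3)*(p^5 - 6*p^4 + 50*p^2 - 81*p + 36) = (p - 1)*(p + 3)*(p^4 - 5*p^3 - 5*p^2 + 45*p - 36) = (p - 1)*(p + 3)^2*(p^3 - 8*p^2 + 19*p - 12) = (p - 1)^2*(p + 3)^2*(p^2 - 7*p + 12) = (p - 4)*(p - 1)^2*(p + 3)^2*(p - 3)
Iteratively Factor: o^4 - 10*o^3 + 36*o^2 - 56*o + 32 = (o - 2)*(o^3 - 8*o^2 + 20*o - 16) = (o - 2)^2*(o^2 - 6*o + 8) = (o - 4)*(o - 2)^2*(o - 2)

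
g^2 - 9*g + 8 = (g - 8)*(g - 1)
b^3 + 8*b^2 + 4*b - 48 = (b - 2)*(b + 4)*(b + 6)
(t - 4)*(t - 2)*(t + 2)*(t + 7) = t^4 + 3*t^3 - 32*t^2 - 12*t + 112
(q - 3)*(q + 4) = q^2 + q - 12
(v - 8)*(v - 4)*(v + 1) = v^3 - 11*v^2 + 20*v + 32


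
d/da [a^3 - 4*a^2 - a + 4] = 3*a^2 - 8*a - 1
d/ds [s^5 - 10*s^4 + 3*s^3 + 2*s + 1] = 5*s^4 - 40*s^3 + 9*s^2 + 2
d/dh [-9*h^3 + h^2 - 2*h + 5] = -27*h^2 + 2*h - 2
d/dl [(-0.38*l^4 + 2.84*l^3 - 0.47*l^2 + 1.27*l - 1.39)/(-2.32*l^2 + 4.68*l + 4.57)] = (1.7632*l^5 - 11.924*l^4 + 19.636*l^3 + 39.6832*l^2 - 10.7454*l + 12.3091)/(5.3824*l^4 - 21.7152*l^3 + 0.697599999999998*l^2 + 42.7752*l + 20.8849)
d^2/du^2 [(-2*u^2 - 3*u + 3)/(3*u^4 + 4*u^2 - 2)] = 4*(-27*u^8 - 81*u^7 + 147*u^6 - 54*u^5 + 90*u^4 - 114*u^3 + 102*u^2 - 36*u + 8)/(27*u^12 + 108*u^10 + 90*u^8 - 80*u^6 - 60*u^4 + 48*u^2 - 8)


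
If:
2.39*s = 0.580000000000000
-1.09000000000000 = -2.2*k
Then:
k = 0.50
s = 0.24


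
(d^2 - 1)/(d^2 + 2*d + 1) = (d - 1)/(d + 1)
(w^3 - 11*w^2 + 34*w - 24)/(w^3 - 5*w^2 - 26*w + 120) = (w - 1)/(w + 5)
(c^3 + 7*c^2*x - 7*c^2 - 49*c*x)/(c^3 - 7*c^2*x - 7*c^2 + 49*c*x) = (-c - 7*x)/(-c + 7*x)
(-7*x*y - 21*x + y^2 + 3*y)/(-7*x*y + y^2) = (y + 3)/y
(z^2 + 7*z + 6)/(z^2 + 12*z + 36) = (z + 1)/(z + 6)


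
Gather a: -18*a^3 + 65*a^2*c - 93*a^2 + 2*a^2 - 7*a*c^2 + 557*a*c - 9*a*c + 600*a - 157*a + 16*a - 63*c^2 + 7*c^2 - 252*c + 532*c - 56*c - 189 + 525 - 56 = -18*a^3 + a^2*(65*c - 91) + a*(-7*c^2 + 548*c + 459) - 56*c^2 + 224*c + 280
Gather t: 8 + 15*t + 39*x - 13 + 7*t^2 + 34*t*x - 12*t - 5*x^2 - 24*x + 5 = 7*t^2 + t*(34*x + 3) - 5*x^2 + 15*x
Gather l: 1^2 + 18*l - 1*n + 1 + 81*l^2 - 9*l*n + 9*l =81*l^2 + l*(27 - 9*n) - n + 2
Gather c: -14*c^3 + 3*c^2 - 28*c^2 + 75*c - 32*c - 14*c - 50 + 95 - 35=-14*c^3 - 25*c^2 + 29*c + 10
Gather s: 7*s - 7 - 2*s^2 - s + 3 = -2*s^2 + 6*s - 4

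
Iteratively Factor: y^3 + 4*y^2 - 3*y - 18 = (y + 3)*(y^2 + y - 6) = (y - 2)*(y + 3)*(y + 3)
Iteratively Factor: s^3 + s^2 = (s)*(s^2 + s) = s*(s + 1)*(s)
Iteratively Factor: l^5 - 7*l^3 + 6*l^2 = (l)*(l^4 - 7*l^2 + 6*l) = l^2*(l^3 - 7*l + 6) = l^2*(l - 2)*(l^2 + 2*l - 3) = l^2*(l - 2)*(l + 3)*(l - 1)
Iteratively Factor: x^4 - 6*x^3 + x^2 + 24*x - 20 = (x - 1)*(x^3 - 5*x^2 - 4*x + 20) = (x - 1)*(x + 2)*(x^2 - 7*x + 10) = (x - 5)*(x - 1)*(x + 2)*(x - 2)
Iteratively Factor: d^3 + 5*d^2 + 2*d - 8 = (d - 1)*(d^2 + 6*d + 8) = (d - 1)*(d + 4)*(d + 2)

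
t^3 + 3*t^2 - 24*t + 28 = (t - 2)^2*(t + 7)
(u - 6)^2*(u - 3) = u^3 - 15*u^2 + 72*u - 108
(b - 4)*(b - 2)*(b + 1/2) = b^3 - 11*b^2/2 + 5*b + 4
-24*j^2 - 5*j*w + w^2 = (-8*j + w)*(3*j + w)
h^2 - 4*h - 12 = (h - 6)*(h + 2)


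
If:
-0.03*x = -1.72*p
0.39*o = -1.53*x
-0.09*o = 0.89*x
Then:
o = 0.00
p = 0.00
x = 0.00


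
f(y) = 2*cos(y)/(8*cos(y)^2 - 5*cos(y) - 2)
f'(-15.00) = -0.21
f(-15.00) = -0.24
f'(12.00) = -30.25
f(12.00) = -3.23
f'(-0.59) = -21.03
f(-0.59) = -2.63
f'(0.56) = 33.77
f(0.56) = -3.43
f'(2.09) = 1.15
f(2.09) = -0.40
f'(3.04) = 0.02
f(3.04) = -0.18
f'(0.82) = 2.94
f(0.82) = -0.81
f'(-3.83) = 0.20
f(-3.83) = -0.23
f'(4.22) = -1.44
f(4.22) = -0.44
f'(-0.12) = -2.79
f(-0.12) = 2.16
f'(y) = 2*(16*sin(y)*cos(y) - 5*sin(y))*cos(y)/(8*cos(y)^2 - 5*cos(y) - 2)^2 - 2*sin(y)/(8*cos(y)^2 - 5*cos(y) - 2)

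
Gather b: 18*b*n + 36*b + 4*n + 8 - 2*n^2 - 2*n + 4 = b*(18*n + 36) - 2*n^2 + 2*n + 12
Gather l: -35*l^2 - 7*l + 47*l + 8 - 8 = -35*l^2 + 40*l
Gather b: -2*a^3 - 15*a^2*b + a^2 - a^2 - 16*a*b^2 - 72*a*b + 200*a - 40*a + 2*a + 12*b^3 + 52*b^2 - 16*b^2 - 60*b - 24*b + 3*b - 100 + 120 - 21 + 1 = -2*a^3 + 162*a + 12*b^3 + b^2*(36 - 16*a) + b*(-15*a^2 - 72*a - 81)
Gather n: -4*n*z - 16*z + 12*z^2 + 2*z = -4*n*z + 12*z^2 - 14*z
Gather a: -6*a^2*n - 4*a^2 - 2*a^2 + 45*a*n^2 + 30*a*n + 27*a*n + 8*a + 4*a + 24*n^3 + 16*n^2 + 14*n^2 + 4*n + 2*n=a^2*(-6*n - 6) + a*(45*n^2 + 57*n + 12) + 24*n^3 + 30*n^2 + 6*n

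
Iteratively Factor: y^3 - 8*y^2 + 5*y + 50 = (y - 5)*(y^2 - 3*y - 10) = (y - 5)*(y + 2)*(y - 5)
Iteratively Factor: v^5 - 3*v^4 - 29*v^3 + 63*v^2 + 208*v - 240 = (v + 3)*(v^4 - 6*v^3 - 11*v^2 + 96*v - 80) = (v - 1)*(v + 3)*(v^3 - 5*v^2 - 16*v + 80) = (v - 4)*(v - 1)*(v + 3)*(v^2 - v - 20) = (v - 5)*(v - 4)*(v - 1)*(v + 3)*(v + 4)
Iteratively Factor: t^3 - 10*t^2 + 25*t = (t)*(t^2 - 10*t + 25) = t*(t - 5)*(t - 5)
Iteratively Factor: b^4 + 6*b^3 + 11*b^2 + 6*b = (b + 3)*(b^3 + 3*b^2 + 2*b) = (b + 2)*(b + 3)*(b^2 + b) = b*(b + 2)*(b + 3)*(b + 1)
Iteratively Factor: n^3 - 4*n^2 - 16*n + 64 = (n - 4)*(n^2 - 16) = (n - 4)*(n + 4)*(n - 4)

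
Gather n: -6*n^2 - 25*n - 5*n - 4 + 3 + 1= -6*n^2 - 30*n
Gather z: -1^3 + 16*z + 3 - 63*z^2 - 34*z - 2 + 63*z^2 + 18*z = 0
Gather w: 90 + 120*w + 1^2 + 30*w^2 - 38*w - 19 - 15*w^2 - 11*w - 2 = 15*w^2 + 71*w + 70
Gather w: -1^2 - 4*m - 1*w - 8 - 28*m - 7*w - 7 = -32*m - 8*w - 16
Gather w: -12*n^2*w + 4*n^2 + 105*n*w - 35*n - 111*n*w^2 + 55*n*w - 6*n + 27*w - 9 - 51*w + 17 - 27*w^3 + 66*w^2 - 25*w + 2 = 4*n^2 - 41*n - 27*w^3 + w^2*(66 - 111*n) + w*(-12*n^2 + 160*n - 49) + 10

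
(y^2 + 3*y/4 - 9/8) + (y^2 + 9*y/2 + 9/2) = 2*y^2 + 21*y/4 + 27/8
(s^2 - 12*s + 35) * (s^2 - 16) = s^4 - 12*s^3 + 19*s^2 + 192*s - 560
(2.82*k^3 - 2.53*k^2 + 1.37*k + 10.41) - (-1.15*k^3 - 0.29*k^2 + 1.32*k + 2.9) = 3.97*k^3 - 2.24*k^2 + 0.05*k + 7.51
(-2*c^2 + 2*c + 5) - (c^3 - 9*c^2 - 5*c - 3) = -c^3 + 7*c^2 + 7*c + 8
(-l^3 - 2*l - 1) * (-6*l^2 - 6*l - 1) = 6*l^5 + 6*l^4 + 13*l^3 + 18*l^2 + 8*l + 1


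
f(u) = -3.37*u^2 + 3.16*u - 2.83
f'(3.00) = -17.06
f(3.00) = -23.68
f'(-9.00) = 63.82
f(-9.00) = -304.24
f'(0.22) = 1.68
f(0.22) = -2.30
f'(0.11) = 2.42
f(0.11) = -2.52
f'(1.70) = -8.30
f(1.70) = -7.20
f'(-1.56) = 13.67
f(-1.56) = -15.96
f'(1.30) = -5.60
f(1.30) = -4.42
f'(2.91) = -16.45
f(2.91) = -22.17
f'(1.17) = -4.73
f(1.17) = -3.75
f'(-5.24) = 38.48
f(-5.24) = -111.92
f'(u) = 3.16 - 6.74*u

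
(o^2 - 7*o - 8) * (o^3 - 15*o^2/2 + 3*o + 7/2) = o^5 - 29*o^4/2 + 95*o^3/2 + 85*o^2/2 - 97*o/2 - 28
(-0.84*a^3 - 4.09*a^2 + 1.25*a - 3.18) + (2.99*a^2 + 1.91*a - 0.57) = -0.84*a^3 - 1.1*a^2 + 3.16*a - 3.75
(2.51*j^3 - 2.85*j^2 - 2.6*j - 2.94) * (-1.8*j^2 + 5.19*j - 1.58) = -4.518*j^5 + 18.1569*j^4 - 14.0773*j^3 - 3.699*j^2 - 11.1506*j + 4.6452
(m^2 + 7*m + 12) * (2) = 2*m^2 + 14*m + 24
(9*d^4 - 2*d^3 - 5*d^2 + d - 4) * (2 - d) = -9*d^5 + 20*d^4 + d^3 - 11*d^2 + 6*d - 8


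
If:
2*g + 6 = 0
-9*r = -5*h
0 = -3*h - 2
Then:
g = -3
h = -2/3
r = -10/27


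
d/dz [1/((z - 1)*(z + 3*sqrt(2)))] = ((1 - z)*(z + 3*sqrt(2)) - (z - 1)^2)/((z - 1)^3*(z + 3*sqrt(2))^2)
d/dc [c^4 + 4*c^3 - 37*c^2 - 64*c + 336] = 4*c^3 + 12*c^2 - 74*c - 64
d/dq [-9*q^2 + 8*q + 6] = 8 - 18*q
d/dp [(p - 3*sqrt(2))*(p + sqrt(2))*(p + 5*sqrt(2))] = 3*p^2 + 6*sqrt(2)*p - 26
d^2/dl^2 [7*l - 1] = 0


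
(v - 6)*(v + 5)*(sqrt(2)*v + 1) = sqrt(2)*v^3 - sqrt(2)*v^2 + v^2 - 30*sqrt(2)*v - v - 30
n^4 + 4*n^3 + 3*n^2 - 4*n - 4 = (n - 1)*(n + 1)*(n + 2)^2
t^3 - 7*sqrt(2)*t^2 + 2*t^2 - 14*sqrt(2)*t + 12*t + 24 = (t + 2)*(t - 6*sqrt(2))*(t - sqrt(2))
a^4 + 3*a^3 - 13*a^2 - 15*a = a*(a - 3)*(a + 1)*(a + 5)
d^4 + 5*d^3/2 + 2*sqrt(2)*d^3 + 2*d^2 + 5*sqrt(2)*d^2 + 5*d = d*(d + 5/2)*(d + sqrt(2))^2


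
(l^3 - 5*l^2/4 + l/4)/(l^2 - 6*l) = (4*l^2 - 5*l + 1)/(4*(l - 6))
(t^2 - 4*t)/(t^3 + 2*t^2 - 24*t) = 1/(t + 6)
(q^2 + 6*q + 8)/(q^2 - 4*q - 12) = (q + 4)/(q - 6)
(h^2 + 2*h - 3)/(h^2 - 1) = (h + 3)/(h + 1)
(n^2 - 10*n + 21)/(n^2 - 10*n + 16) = (n^2 - 10*n + 21)/(n^2 - 10*n + 16)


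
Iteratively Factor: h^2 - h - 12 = (h - 4)*(h + 3)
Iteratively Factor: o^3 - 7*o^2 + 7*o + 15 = (o - 3)*(o^2 - 4*o - 5) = (o - 5)*(o - 3)*(o + 1)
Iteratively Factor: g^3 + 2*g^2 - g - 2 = (g + 1)*(g^2 + g - 2) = (g - 1)*(g + 1)*(g + 2)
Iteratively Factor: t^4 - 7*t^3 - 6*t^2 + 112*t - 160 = (t - 5)*(t^3 - 2*t^2 - 16*t + 32) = (t - 5)*(t + 4)*(t^2 - 6*t + 8) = (t - 5)*(t - 2)*(t + 4)*(t - 4)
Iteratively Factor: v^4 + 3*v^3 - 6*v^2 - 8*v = (v + 4)*(v^3 - v^2 - 2*v) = (v - 2)*(v + 4)*(v^2 + v) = v*(v - 2)*(v + 4)*(v + 1)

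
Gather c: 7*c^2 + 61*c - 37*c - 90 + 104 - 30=7*c^2 + 24*c - 16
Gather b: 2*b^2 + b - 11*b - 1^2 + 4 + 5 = 2*b^2 - 10*b + 8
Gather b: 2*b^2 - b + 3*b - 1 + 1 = 2*b^2 + 2*b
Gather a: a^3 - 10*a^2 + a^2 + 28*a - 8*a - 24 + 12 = a^3 - 9*a^2 + 20*a - 12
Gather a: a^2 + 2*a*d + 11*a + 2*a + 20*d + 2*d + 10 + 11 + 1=a^2 + a*(2*d + 13) + 22*d + 22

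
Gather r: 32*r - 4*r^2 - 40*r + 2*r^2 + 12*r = -2*r^2 + 4*r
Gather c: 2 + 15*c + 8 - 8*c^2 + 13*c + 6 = -8*c^2 + 28*c + 16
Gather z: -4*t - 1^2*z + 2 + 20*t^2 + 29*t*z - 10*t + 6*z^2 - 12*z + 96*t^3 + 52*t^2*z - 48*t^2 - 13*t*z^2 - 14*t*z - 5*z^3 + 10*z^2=96*t^3 - 28*t^2 - 14*t - 5*z^3 + z^2*(16 - 13*t) + z*(52*t^2 + 15*t - 13) + 2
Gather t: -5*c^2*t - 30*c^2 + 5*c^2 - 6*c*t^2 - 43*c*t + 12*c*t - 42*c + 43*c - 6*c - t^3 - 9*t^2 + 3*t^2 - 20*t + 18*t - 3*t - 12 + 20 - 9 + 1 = -25*c^2 - 5*c - t^3 + t^2*(-6*c - 6) + t*(-5*c^2 - 31*c - 5)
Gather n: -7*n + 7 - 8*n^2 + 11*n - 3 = -8*n^2 + 4*n + 4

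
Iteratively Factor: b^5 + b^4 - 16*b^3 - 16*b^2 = (b)*(b^4 + b^3 - 16*b^2 - 16*b) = b*(b + 1)*(b^3 - 16*b) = b^2*(b + 1)*(b^2 - 16) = b^2*(b - 4)*(b + 1)*(b + 4)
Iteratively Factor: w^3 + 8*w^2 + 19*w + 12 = (w + 4)*(w^2 + 4*w + 3) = (w + 3)*(w + 4)*(w + 1)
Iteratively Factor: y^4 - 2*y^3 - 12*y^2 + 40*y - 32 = (y - 2)*(y^3 - 12*y + 16) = (y - 2)*(y + 4)*(y^2 - 4*y + 4) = (y - 2)^2*(y + 4)*(y - 2)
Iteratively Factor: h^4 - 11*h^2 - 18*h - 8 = (h + 1)*(h^3 - h^2 - 10*h - 8) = (h - 4)*(h + 1)*(h^2 + 3*h + 2) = (h - 4)*(h + 1)^2*(h + 2)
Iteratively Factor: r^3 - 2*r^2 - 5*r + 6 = (r - 1)*(r^2 - r - 6) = (r - 3)*(r - 1)*(r + 2)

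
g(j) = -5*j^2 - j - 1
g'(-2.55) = 24.50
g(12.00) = -733.00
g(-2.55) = -30.96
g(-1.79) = -15.23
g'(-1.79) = 16.90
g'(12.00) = -121.00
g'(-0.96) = 8.60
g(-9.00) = -397.00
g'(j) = -10*j - 1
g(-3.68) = -65.03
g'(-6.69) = 65.90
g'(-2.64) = 25.40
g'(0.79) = -8.90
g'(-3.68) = 35.80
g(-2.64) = -33.21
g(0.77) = -4.73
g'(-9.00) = 89.00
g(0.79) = -4.91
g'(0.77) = -8.70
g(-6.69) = -218.09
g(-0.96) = -4.65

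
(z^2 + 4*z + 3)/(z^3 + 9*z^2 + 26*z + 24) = (z + 1)/(z^2 + 6*z + 8)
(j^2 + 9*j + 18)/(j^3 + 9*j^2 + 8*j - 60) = (j + 3)/(j^2 + 3*j - 10)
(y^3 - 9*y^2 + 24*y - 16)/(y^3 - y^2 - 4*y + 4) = (y^2 - 8*y + 16)/(y^2 - 4)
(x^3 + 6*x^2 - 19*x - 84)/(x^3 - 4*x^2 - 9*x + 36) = (x + 7)/(x - 3)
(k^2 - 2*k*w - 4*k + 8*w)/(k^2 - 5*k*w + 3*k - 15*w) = (k^2 - 2*k*w - 4*k + 8*w)/(k^2 - 5*k*w + 3*k - 15*w)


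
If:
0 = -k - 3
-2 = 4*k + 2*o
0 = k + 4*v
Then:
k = -3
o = 5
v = 3/4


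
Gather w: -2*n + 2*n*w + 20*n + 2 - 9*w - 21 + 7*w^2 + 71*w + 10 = 18*n + 7*w^2 + w*(2*n + 62) - 9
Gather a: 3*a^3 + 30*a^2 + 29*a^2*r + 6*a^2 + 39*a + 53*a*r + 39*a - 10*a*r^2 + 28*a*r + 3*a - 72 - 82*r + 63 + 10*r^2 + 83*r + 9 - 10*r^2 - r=3*a^3 + a^2*(29*r + 36) + a*(-10*r^2 + 81*r + 81)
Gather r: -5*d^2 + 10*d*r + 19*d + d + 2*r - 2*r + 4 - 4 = -5*d^2 + 10*d*r + 20*d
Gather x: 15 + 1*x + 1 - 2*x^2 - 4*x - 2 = -2*x^2 - 3*x + 14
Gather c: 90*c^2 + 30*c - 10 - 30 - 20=90*c^2 + 30*c - 60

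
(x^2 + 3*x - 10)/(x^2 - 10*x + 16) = (x + 5)/(x - 8)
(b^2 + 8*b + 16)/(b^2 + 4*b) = (b + 4)/b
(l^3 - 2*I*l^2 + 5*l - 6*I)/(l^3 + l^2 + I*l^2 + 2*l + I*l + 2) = (l - 3*I)/(l + 1)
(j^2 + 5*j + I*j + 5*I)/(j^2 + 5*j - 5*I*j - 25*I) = (j + I)/(j - 5*I)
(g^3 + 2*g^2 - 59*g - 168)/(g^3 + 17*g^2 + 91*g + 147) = (g - 8)/(g + 7)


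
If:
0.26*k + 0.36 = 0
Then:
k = -1.38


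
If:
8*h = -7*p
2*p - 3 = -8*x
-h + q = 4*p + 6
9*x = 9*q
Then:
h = 35/24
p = -5/3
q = 19/24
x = 19/24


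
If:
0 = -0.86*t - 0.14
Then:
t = -0.16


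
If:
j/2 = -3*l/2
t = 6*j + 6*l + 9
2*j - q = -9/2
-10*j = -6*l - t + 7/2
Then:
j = 11/16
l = -11/48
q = 47/8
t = 47/4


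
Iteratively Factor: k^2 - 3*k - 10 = (k + 2)*(k - 5)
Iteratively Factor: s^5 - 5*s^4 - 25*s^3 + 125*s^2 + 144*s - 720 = (s - 5)*(s^4 - 25*s^2 + 144) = (s - 5)*(s + 3)*(s^3 - 3*s^2 - 16*s + 48) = (s - 5)*(s - 3)*(s + 3)*(s^2 - 16) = (s - 5)*(s - 3)*(s + 3)*(s + 4)*(s - 4)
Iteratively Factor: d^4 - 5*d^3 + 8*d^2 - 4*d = (d - 2)*(d^3 - 3*d^2 + 2*d) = (d - 2)^2*(d^2 - d) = d*(d - 2)^2*(d - 1)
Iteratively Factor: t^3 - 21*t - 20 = (t + 1)*(t^2 - t - 20) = (t - 5)*(t + 1)*(t + 4)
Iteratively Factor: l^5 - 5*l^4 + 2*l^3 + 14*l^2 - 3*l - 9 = (l - 1)*(l^4 - 4*l^3 - 2*l^2 + 12*l + 9) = (l - 3)*(l - 1)*(l^3 - l^2 - 5*l - 3) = (l - 3)*(l - 1)*(l + 1)*(l^2 - 2*l - 3) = (l - 3)*(l - 1)*(l + 1)^2*(l - 3)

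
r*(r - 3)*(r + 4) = r^3 + r^2 - 12*r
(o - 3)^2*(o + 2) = o^3 - 4*o^2 - 3*o + 18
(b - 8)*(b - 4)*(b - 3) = b^3 - 15*b^2 + 68*b - 96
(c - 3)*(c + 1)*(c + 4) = c^3 + 2*c^2 - 11*c - 12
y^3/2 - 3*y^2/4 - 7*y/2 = y*(y/2 + 1)*(y - 7/2)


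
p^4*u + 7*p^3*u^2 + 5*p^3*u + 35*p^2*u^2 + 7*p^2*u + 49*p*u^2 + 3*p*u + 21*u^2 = (p + 1)*(p + 3)*(p + 7*u)*(p*u + u)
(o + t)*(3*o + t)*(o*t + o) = 3*o^3*t + 3*o^3 + 4*o^2*t^2 + 4*o^2*t + o*t^3 + o*t^2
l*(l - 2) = l^2 - 2*l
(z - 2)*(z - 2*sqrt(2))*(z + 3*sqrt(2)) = z^3 - 2*z^2 + sqrt(2)*z^2 - 12*z - 2*sqrt(2)*z + 24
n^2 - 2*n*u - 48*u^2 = (n - 8*u)*(n + 6*u)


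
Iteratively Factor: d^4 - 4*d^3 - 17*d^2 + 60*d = (d + 4)*(d^3 - 8*d^2 + 15*d) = (d - 3)*(d + 4)*(d^2 - 5*d) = (d - 5)*(d - 3)*(d + 4)*(d)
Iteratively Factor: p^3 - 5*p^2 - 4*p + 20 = (p - 5)*(p^2 - 4) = (p - 5)*(p + 2)*(p - 2)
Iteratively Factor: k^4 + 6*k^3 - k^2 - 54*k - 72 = (k - 3)*(k^3 + 9*k^2 + 26*k + 24) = (k - 3)*(k + 2)*(k^2 + 7*k + 12) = (k - 3)*(k + 2)*(k + 3)*(k + 4)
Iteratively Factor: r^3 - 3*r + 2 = (r + 2)*(r^2 - 2*r + 1) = (r - 1)*(r + 2)*(r - 1)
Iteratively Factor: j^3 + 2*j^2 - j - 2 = (j + 1)*(j^2 + j - 2) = (j + 1)*(j + 2)*(j - 1)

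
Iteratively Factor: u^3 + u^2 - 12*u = (u)*(u^2 + u - 12) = u*(u - 3)*(u + 4)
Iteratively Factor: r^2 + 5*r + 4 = (r + 4)*(r + 1)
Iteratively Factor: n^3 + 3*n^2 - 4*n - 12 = (n + 3)*(n^2 - 4) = (n - 2)*(n + 3)*(n + 2)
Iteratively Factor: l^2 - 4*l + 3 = (l - 1)*(l - 3)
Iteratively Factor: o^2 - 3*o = (o - 3)*(o)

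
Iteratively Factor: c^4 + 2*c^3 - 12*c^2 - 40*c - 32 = (c + 2)*(c^3 - 12*c - 16) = (c + 2)^2*(c^2 - 2*c - 8) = (c + 2)^3*(c - 4)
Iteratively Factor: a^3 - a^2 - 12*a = (a + 3)*(a^2 - 4*a) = (a - 4)*(a + 3)*(a)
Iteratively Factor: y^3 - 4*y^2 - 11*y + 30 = (y - 5)*(y^2 + y - 6) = (y - 5)*(y - 2)*(y + 3)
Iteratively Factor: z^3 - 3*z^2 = (z - 3)*(z^2) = z*(z - 3)*(z)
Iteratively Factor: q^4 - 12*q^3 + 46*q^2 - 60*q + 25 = (q - 5)*(q^3 - 7*q^2 + 11*q - 5) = (q - 5)^2*(q^2 - 2*q + 1) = (q - 5)^2*(q - 1)*(q - 1)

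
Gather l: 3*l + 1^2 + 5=3*l + 6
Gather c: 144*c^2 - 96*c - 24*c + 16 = 144*c^2 - 120*c + 16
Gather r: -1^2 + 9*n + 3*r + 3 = 9*n + 3*r + 2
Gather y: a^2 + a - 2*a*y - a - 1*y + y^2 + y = a^2 - 2*a*y + y^2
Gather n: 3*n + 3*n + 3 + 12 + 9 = 6*n + 24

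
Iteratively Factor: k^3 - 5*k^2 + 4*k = (k)*(k^2 - 5*k + 4) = k*(k - 1)*(k - 4)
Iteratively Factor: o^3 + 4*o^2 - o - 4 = (o + 4)*(o^2 - 1) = (o + 1)*(o + 4)*(o - 1)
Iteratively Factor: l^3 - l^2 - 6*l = (l + 2)*(l^2 - 3*l) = l*(l + 2)*(l - 3)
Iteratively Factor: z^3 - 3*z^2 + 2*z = (z - 2)*(z^2 - z) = z*(z - 2)*(z - 1)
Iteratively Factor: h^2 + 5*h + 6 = (h + 3)*(h + 2)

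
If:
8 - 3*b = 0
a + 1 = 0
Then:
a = -1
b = 8/3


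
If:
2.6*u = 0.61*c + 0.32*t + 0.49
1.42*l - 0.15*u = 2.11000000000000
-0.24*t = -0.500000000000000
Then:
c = 4.26229508196721*u - 1.89617486338798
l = 0.105633802816901*u + 1.48591549295775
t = 2.08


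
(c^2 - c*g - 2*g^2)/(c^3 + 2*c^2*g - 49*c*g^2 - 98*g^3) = (c^2 - c*g - 2*g^2)/(c^3 + 2*c^2*g - 49*c*g^2 - 98*g^3)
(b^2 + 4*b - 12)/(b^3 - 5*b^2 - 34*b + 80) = (b + 6)/(b^2 - 3*b - 40)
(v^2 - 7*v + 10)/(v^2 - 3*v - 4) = (-v^2 + 7*v - 10)/(-v^2 + 3*v + 4)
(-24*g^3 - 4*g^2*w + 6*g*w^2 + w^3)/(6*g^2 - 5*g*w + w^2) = (12*g^2 + 8*g*w + w^2)/(-3*g + w)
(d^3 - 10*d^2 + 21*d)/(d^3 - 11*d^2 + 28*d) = (d - 3)/(d - 4)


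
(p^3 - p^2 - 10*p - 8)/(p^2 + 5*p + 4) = (p^2 - 2*p - 8)/(p + 4)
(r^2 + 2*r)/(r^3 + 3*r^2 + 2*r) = 1/(r + 1)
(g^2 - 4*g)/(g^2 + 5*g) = (g - 4)/(g + 5)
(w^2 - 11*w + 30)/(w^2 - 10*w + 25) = (w - 6)/(w - 5)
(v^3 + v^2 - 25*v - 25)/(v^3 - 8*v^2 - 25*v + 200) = (v + 1)/(v - 8)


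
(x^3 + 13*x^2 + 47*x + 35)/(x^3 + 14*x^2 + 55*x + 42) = (x + 5)/(x + 6)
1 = 1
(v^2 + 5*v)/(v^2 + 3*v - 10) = v/(v - 2)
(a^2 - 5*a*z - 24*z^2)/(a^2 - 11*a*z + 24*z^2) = (-a - 3*z)/(-a + 3*z)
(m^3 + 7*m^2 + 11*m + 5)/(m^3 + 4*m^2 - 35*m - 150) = (m^2 + 2*m + 1)/(m^2 - m - 30)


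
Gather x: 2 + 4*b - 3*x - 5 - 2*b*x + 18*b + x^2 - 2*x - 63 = 22*b + x^2 + x*(-2*b - 5) - 66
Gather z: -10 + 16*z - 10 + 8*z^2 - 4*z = 8*z^2 + 12*z - 20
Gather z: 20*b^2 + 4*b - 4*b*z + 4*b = 20*b^2 - 4*b*z + 8*b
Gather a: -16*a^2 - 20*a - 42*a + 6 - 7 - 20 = -16*a^2 - 62*a - 21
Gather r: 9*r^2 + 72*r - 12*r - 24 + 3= 9*r^2 + 60*r - 21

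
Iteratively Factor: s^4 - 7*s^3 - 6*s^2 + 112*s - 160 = (s + 4)*(s^3 - 11*s^2 + 38*s - 40) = (s - 5)*(s + 4)*(s^2 - 6*s + 8) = (s - 5)*(s - 2)*(s + 4)*(s - 4)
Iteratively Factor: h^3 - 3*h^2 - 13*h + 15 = (h - 1)*(h^2 - 2*h - 15) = (h - 1)*(h + 3)*(h - 5)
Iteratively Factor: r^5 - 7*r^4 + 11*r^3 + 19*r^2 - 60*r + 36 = (r - 2)*(r^4 - 5*r^3 + r^2 + 21*r - 18) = (r - 2)*(r + 2)*(r^3 - 7*r^2 + 15*r - 9) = (r - 2)*(r - 1)*(r + 2)*(r^2 - 6*r + 9) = (r - 3)*(r - 2)*(r - 1)*(r + 2)*(r - 3)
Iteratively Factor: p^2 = (p)*(p)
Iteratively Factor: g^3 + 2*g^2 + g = (g + 1)*(g^2 + g) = g*(g + 1)*(g + 1)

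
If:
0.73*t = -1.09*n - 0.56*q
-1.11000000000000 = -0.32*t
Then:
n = -0.513761467889908*q - 2.32310779816514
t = 3.47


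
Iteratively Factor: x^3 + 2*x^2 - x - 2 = (x + 1)*(x^2 + x - 2) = (x + 1)*(x + 2)*(x - 1)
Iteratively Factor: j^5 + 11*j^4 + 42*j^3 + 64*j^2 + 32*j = (j + 4)*(j^4 + 7*j^3 + 14*j^2 + 8*j) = (j + 2)*(j + 4)*(j^3 + 5*j^2 + 4*j) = (j + 1)*(j + 2)*(j + 4)*(j^2 + 4*j) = j*(j + 1)*(j + 2)*(j + 4)*(j + 4)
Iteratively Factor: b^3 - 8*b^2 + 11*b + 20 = (b - 5)*(b^2 - 3*b - 4) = (b - 5)*(b - 4)*(b + 1)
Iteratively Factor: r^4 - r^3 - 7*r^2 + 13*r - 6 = (r + 3)*(r^3 - 4*r^2 + 5*r - 2) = (r - 1)*(r + 3)*(r^2 - 3*r + 2) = (r - 2)*(r - 1)*(r + 3)*(r - 1)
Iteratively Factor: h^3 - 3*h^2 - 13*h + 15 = (h + 3)*(h^2 - 6*h + 5) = (h - 5)*(h + 3)*(h - 1)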